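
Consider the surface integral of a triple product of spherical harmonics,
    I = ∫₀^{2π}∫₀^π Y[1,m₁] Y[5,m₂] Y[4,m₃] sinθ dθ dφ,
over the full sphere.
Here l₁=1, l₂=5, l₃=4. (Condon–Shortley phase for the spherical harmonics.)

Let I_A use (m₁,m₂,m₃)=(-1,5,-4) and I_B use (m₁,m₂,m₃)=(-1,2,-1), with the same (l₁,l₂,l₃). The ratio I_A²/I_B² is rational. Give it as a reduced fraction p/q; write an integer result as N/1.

15/7

Shared (l₁,l₂,l₃)=(1,5,4): N and (l;000)² cancel in I_A²/I_B².
A: Δ = 2!·0!·8!/11! = 1/495; Racah Σ t=2..2: t=2:+1/80640 = 1/80640; ⇒ 3j(1 5 4; -1 5 -4)² = 1/11, sgn +1
B: Δ = 2!·0!·8!/11! = 1/495; Racah Σ t=2..2: t=2:+1/1440 = 1/1440; ⇒ 3j(1 5 4; -1 2 -1)² = 7/165, sgn -1
I_A²/I_B² = (1/11)/(7/165) = 15/7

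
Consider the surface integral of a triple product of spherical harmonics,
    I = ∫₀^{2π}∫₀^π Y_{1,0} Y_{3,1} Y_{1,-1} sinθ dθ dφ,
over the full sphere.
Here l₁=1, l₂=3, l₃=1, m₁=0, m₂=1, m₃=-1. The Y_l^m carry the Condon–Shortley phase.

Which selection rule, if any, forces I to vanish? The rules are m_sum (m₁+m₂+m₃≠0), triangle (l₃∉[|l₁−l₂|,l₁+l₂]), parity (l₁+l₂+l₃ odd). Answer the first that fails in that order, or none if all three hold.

triangle

m₁+m₂+m₃ = 0 + 1 − 1 = 0  ✓
triangle: |1−3|=2 ≤ l₃=1 ≤ 1+3=4  ✗
parity: l₁+l₂+l₃ = 5 is odd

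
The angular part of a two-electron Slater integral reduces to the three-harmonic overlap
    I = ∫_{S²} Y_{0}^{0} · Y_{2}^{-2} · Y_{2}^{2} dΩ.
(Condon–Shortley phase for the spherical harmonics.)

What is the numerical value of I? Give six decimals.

m-sum 0 ✓  L=4 even ✓  2≤2≤2 ✓
Π(2lᵢ+1) = 1×5×5 = 25
triangle coeff Δ(0,2,2) = 1/5
Σ_t [0,0]: t=0:+1/4 = 1/4
(3j)²=1/5 [(0 2 2; 0 0 0)], sign=+1
Σ_t [0,0]: t=0:+1/24 = 1/24
(3j)²=1/5 [(0 2 2; 0 -2 2)], sign=+1
⇒ 4πI² = 1/1
I = (+1)√(1/1/(4π)) = 0.28209479

0.282095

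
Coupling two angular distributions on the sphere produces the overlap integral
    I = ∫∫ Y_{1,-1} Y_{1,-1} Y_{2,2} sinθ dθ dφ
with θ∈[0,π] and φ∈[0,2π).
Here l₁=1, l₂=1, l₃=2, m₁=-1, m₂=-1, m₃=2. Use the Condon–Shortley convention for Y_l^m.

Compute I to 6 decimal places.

m-sum 0 ✓  L=4 even ✓  0≤2≤2 ✓
Π(2lᵢ+1) = 3×3×5 = 45
triangle coeff Δ(1,1,2) = 1/30
Σ_t [0,0]: t=0:+1/1 = 1/1
(3j)²=2/15 [(1 1 2; 0 0 0)], sign=+1
Σ_t [0,0]: t=0:+1/4 = 1/4
(3j)²=1/5 [(1 1 2; -1 -1 2)], sign=+1
⇒ 4πI² = 6/5
I = (+1)√(6/5/(4π)) = 0.30901936

0.309019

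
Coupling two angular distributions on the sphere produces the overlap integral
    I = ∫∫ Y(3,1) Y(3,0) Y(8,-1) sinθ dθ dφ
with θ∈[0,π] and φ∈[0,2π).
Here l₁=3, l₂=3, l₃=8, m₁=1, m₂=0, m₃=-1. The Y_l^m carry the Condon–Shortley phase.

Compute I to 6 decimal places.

l₃=8 ∉ [0,6] — triangle fails ⇒ I = 0

0.000000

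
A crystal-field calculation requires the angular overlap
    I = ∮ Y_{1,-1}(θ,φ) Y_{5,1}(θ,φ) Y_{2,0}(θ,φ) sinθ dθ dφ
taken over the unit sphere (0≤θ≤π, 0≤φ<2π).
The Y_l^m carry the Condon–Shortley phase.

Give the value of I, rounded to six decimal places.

0.000000

|1−5|≤2≤1+5 violated ⇒ I = 0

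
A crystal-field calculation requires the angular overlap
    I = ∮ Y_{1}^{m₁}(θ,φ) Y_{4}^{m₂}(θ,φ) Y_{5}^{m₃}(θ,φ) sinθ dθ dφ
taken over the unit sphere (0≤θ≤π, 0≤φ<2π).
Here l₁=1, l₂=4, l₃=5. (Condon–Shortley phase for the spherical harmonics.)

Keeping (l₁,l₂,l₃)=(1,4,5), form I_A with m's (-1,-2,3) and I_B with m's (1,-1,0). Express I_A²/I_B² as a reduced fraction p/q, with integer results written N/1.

l's match ⇒ only the (l;m) 3-j factors differ between A and B.
A: triangle coeff Δ(1,4,5) = 1/495; Σ_t [0,0]: t=0:+1/2880 = 1/2880; (3j)²=28/495 [(1 4 5; -1 -2 3)], sign=+1
B: triangle coeff Δ(1,4,5) = 1/495; Σ_t [0,0]: t=0:+1/1440 = 1/1440; (3j)²=2/99 [(1 4 5; 1 -1 0)], sign=-1
I_A²/I_B² = (28/495)/(2/99) = 14/5

14/5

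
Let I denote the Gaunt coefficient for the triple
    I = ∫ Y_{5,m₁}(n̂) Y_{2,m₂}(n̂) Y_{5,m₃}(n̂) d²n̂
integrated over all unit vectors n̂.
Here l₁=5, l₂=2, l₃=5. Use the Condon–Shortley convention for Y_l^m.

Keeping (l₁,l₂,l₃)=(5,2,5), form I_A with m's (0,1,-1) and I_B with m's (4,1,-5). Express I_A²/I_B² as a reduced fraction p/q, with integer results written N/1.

1/27

Shared (l₁,l₂,l₃)=(5,2,5): N and (l;000)² cancel in I_A²/I_B².
A: Δ = 2!·8!·2!/13! = 1/38610; Racah Σ t=1..2: t=1:−1/1152 t=2:+1/1440 = -1/5760; ⇒ 3j(5 2 5; 0 1 -1)² = 1/858, sgn -1
B: Δ = 2!·8!·2!/13! = 1/38610; Racah Σ t=1..1: t=1:−1/80640 = -1/80640; ⇒ 3j(5 2 5; 4 1 -5)² = 9/286, sgn -1
I_A²/I_B² = (1/858)/(9/286) = 1/27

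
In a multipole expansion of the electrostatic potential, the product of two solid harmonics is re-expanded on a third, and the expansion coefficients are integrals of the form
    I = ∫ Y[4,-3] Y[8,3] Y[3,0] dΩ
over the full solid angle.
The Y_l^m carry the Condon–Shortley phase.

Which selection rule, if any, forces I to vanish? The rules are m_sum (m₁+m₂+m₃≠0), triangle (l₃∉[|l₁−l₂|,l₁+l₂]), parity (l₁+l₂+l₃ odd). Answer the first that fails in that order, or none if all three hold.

triangle

Σmᵢ = 0  ✓
l₃∈[|l₁−l₂|,l₁+l₂]=[4,12], have l₃=3  ✗
Σlᵢ = 15 ⇒ odd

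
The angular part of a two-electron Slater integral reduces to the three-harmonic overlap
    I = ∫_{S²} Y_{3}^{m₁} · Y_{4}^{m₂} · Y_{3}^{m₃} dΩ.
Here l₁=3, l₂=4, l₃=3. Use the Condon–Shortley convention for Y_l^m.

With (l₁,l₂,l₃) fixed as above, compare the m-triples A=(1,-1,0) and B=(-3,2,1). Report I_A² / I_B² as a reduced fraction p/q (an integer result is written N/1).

5/18

Shared (l₁,l₂,l₃)=(3,4,3): N and (l;000)² cancel in I_A²/I_B².
A: Δ = 4!·2!·4!/11! = 1/34650; Racah Σ t=0..2: t=0:+1/288 t=1:−1/24 t=2:+1/48 = -5/288; ⇒ 3j(3 4 3; 1 -1 0)² = 5/462, sgn +1
B: Δ = 4!·2!·4!/11! = 1/34650; Racah Σ t=4..4: t=4:+1/192 = 1/192; ⇒ 3j(3 4 3; -3 2 1)² = 3/77, sgn +1
I_A²/I_B² = (5/462)/(3/77) = 5/18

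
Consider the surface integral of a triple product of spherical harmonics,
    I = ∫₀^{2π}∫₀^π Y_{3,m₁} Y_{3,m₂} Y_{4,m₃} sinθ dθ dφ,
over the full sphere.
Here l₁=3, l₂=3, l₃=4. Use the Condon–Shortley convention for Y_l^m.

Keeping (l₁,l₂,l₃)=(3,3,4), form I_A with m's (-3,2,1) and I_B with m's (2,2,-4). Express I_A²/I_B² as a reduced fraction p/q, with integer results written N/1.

Same 3,3,4: normalisation and zero-m 3j drop out of the ratio.
A: Δ: 2! 4! 4! / 11! → 1/34650; sum: t=2:+1/288 = 1/288; 3j²(3 3 4; -3 2 1) = Δ·Π!·Σ² = 5/231  (sign -1)
B: Δ: 2! 4! 4! / 11! → 1/34650; sum: t=1:−1/576 = -1/576; 3j²(3 3 4; 2 2 -4) = Δ·Π!·Σ² = 5/99  (sign -1)
I_A²/I_B² = (5/231)/(5/99) = 3/7

3/7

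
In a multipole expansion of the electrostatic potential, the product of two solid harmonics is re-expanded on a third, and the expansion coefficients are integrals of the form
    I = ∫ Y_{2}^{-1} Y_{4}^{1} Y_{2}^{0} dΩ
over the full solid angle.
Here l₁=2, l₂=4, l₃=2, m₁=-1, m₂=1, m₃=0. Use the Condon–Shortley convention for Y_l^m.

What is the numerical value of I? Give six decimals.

m-sum 0 ✓  L=8 even ✓  2≤2≤6 ✓
Π(2lᵢ+1) = 5×9×5 = 225
triangle coeff Δ(2,4,2) = 1/630
Σ_t [2,2]: t=2:+1/16 = 1/16
(3j)²=2/35 [(2 4 2; 0 0 0)], sign=+1
Σ_t [3,3]: t=3:−1/24 = -1/24
(3j)²=1/21 [(2 4 2; -1 1 0)], sign=-1
⇒ 4πI² = 30/49
I = (-1)√(30/49/(4π)) = -0.22072812

-0.220728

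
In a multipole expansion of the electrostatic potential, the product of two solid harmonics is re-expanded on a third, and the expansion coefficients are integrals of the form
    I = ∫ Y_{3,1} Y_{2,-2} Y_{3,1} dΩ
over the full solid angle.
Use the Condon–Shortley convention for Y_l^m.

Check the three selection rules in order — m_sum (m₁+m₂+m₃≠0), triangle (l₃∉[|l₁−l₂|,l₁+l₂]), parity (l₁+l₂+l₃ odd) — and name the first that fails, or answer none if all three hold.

Σmᵢ = 0  ✓
l₃∈[|l₁−l₂|,l₁+l₂]=[1,5], have l₃=3  ✓
Σlᵢ = 8 ⇒ even  ✓

none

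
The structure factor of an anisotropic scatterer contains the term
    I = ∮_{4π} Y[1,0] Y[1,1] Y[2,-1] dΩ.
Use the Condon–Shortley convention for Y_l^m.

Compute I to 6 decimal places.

-0.218510

Rules hold: Σm=0, L=4 even, 0≤2≤2.
N = 3·3·5 = 45
Δ = 0!·2!·2!/5! = 1/30
Racah Σ t=0..0: t=0:+1/1 = 1/1
⇒ 3j(1 1 2; 0 0 0)² = 2/15, sgn +1
Racah Σ t=0..0: t=0:+1/2 = 1/2
⇒ 3j(1 1 2; 0 1 -1)² = 1/10, sgn -1
4πI² = N·(3j₀)²·(3jₘ)² = 3/5
I = -1·√(0.6/4π) = -0.21850969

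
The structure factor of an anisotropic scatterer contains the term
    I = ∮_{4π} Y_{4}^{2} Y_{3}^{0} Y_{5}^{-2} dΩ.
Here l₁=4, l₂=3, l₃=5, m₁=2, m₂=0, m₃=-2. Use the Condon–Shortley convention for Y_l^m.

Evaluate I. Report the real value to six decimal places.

0.022664

m-sum 0 ✓  L=12 even ✓  1≤5≤7 ✓
Π(2lᵢ+1) = 9×7×11 = 693
triangle coeff Δ(4,3,5) = 1/180180
Σ_t [0,2]: t=0:+1/576 t=1:−1/144 t=2:+1/576 = -1/288
(3j)²=20/1001 [(4 3 5; 0 0 0)], sign=+1
Σ_t [0,2]: t=0:+1/576 t=1:−1/480 t=2:+1/8640 = -1/4320
(3j)²=1/2145 [(4 3 5; 2 0 -2)], sign=+1
⇒ 4πI² = 12/1859
I = (+1)√(12/1859/(4π)) = 0.02266449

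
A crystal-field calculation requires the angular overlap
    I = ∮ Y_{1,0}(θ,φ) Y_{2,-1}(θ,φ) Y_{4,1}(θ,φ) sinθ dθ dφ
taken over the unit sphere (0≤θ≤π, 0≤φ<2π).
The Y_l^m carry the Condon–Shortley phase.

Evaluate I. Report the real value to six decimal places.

triangle: need 1≤l₃≤3, have 4; I=0

0.000000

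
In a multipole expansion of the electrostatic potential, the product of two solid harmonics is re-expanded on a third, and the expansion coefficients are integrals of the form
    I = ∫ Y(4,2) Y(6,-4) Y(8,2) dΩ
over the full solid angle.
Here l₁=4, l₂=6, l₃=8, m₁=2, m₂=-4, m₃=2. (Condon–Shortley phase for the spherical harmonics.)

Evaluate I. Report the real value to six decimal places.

Rules hold: Σm=0, L=18 even, 2≤8≤10.
N = 9·13·17 = 1989
Δ = 2!·6!·10!/19! = 1/23279256
Racah Σ t=0..2: t=0:+1/1658880 t=1:−1/518400 t=2:+1/1658880 = -1/1382400
⇒ 3j(4 6 8; 0 0 0)² = 504/46189, sgn -1
Racah Σ t=0..2: t=0:+1/7741440 t=1:−1/43545600 t=2:+1/5225472000 = 139/1306368000
⇒ 3j(4 6 8; 2 -4 2)² = 38642/2909907, sgn +1
4πI² = N·(3j₀)²·(3jₘ)² = 2782224/9653501
I = -1·√(0.288209/4π) = -0.15144282

-0.151443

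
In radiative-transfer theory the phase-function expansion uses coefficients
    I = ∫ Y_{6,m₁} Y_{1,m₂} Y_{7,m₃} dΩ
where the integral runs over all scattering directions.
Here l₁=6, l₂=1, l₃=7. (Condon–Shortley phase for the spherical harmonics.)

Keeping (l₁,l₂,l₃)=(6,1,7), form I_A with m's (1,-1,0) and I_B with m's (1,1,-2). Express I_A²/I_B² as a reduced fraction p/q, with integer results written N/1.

7/12

l's match ⇒ only the (l;m) 3-j factors differ between A and B.
A: triangle coeff Δ(6,1,7) = 1/1365; Σ_t [0,0]: t=0:+1/1209600 = 1/1209600; (3j)²=1/65 [(6 1 7; 1 -1 0)], sign=-1
B: triangle coeff Δ(6,1,7) = 1/1365; Σ_t [0,0]: t=0:+1/1209600 = 1/1209600; (3j)²=12/455 [(6 1 7; 1 1 -2)], sign=-1
I_A²/I_B² = (1/65)/(12/455) = 7/12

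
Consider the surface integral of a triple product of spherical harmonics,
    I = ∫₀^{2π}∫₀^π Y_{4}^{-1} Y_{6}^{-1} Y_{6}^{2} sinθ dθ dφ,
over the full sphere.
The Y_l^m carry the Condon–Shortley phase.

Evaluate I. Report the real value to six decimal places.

Checks pass: Σm=0; 16 even; l₃=6∈[2,10].
(2·4+1)(2·6+1)(2·6+1) = 1521
Δ: 4! 4! 8! / 17! → 1/15315300
sum: t=0:+1/829440 t=1:−1/25920 t=2:+1/9216 t=3:−1/25920 t=4:+1/829440 = 7/207360
3j²(4 6 6; 0 0 0) = Δ·Π!·Σ² = 28/2431  (sign +1)
sum: t=1:−1/82944 t=2:+1/17280 t=3:−1/34560 t=4:+1/725760 = 53/2903040
3j²(4 6 6; -1 -1 2) = Δ·Π!·Σ² = 2809/306306  (sign +1)
combine: 4πI² = 1521·28/2431·2809/306306 = 5618/34969
take √, sign +1: I = 0.11306920

0.113069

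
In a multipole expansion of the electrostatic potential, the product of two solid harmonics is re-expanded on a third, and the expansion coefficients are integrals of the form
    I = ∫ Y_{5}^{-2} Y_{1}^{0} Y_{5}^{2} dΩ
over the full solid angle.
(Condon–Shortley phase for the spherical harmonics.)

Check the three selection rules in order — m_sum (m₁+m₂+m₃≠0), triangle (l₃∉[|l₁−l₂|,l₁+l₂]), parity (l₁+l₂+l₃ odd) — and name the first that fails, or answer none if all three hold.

parity

azimuthal sum: -2 + 0 + 2 = 0  ✓
4 ≤ 5 ≤ 6 (triangle on l)  ✓
L = 5 + 1 + 5 = 11 (odd)  ✗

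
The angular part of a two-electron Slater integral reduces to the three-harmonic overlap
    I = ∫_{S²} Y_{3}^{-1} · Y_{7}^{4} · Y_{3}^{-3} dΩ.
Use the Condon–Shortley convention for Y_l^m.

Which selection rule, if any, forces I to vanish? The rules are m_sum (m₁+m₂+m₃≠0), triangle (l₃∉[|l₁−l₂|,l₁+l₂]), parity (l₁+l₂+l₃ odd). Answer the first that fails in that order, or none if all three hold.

Σmᵢ = 0  ✓
l₃∈[|l₁−l₂|,l₁+l₂]=[4,10], have l₃=3  ✗
Σlᵢ = 13 ⇒ odd

triangle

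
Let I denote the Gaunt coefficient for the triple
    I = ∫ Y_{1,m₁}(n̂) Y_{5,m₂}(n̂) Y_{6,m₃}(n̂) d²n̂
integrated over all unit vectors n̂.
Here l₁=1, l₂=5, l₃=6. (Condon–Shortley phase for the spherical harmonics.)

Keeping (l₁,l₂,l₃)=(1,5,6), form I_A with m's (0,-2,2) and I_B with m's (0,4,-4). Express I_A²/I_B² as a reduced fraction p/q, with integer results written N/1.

l's match ⇒ only the (l;m) 3-j factors differ between A and B.
A: triangle coeff Δ(1,5,6) = 1/858; Σ_t [0,0]: t=0:+1/30240 = 1/30240; (3j)²=16/429 [(1 5 6; 0 -2 2)], sign=+1
B: triangle coeff Δ(1,5,6) = 1/858; Σ_t [0,0]: t=0:+1/362880 = 1/362880; (3j)²=10/429 [(1 5 6; 0 4 -4)], sign=+1
I_A²/I_B² = (16/429)/(10/429) = 8/5

8/5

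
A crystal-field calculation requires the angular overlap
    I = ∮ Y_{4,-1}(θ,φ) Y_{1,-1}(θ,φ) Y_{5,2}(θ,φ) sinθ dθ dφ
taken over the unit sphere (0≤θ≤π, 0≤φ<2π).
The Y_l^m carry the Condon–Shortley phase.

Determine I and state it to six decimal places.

0.225034

Checks pass: Σm=0; 10 even; l₃=5∈[3,5].
(2·4+1)(2·1+1)(2·5+1) = 297
Δ: 0! 8! 2! / 11! → 1/495
sum: t=0:+1/576 = 1/576
3j²(4 1 5; 0 0 0) = Δ·Π!·Σ² = 5/99  (sign -1)
sum: t=0:+1/1440 = 1/1440
3j²(4 1 5; -1 -1 2) = Δ·Π!·Σ² = 7/165  (sign -1)
combine: 4πI² = 297·5/99·7/165 = 7/11
take √, sign +1: I = 0.22503380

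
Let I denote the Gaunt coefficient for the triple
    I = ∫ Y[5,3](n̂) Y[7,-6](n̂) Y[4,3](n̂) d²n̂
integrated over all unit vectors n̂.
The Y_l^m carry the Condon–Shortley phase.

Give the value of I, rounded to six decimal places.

0.136138

Rules hold: Σm=0, L=16 even, 2≤4≤12.
N = 11·15·9 = 1485
Δ = 8!·2!·6!/17! = 1/6126120
Racah Σ t=3..5: t=3:−1/69120 t=4:+1/20736 t=5:−1/69120 = 1/51840
⇒ 3j(5 7 4; 0 0 0)² = 280/21879, sgn +1
Racah Σ t=0..1: t=0:+1/9676800 t=1:−1/3628800 = -1/5806080
⇒ 3j(5 7 4; 3 -6 3)² = 5/408, sgn +1
4πI² = N·(3j₀)²·(3jₘ)² = 875/3757
I = +1·√(0.232899/4π) = 0.13613773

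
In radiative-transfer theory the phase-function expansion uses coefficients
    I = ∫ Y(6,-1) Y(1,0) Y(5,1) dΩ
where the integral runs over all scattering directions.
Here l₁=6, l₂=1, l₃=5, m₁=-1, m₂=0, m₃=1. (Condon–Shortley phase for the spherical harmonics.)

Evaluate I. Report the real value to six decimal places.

Rules hold: Σm=0, L=12 even, 5≤5≤7.
N = 13·3·11 = 429
Δ = 2!·10!·0!/13! = 1/858
Racah Σ t=1..1: t=1:−1/14400 = -1/14400
⇒ 3j(6 1 5; 0 0 0)² = 6/143, sgn +1
Racah Σ t=1..1: t=1:−1/17280 = -1/17280
⇒ 3j(6 1 5; -1 0 1)² = 35/858, sgn -1
4πI² = N·(3j₀)²·(3jₘ)² = 105/143
I = -1·√(0.734266/4π) = -0.24172507

-0.241725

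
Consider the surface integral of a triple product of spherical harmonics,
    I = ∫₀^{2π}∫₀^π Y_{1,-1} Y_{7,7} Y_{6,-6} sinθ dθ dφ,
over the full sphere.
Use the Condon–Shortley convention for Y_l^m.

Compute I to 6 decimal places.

Rules hold: Σm=0, L=14 even, 6≤6≤8.
N = 3·15·13 = 585
Δ = 2!·0!·12!/15! = 1/1365
Racah Σ t=1..1: t=1:−1/518400 = -1/518400
⇒ 3j(1 7 6; 0 0 0)² = 7/195, sgn -1
Racah Σ t=2..2: t=2:+1/958003200 = 1/958003200
⇒ 3j(1 7 6; -1 7 -6)² = 1/15, sgn +1
4πI² = N·(3j₀)²·(3jₘ)² = 7/5
I = -1·√(1.4/4π) = -0.33377906

-0.333779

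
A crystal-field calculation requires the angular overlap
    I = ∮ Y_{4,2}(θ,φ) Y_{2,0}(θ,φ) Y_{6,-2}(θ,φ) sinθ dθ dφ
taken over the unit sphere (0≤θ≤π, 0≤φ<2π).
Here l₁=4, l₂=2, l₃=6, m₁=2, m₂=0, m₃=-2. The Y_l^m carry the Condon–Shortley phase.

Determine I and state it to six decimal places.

0.206144

m-sum 0 ✓  L=12 even ✓  2≤6≤6 ✓
Π(2lᵢ+1) = 9×5×13 = 585
triangle coeff Δ(4,2,6) = 1/6435
Σ_t [0,0]: t=0:+1/2304 = 1/2304
(3j)²=5/143 [(4 2 6; 0 0 0)], sign=+1
Σ_t [0,0]: t=0:+1/5760 = 1/5760
(3j)²=56/2145 [(4 2 6; 2 0 -2)], sign=+1
⇒ 4πI² = 840/1573
I = (+1)√(840/1573/(4π)) = 0.20614383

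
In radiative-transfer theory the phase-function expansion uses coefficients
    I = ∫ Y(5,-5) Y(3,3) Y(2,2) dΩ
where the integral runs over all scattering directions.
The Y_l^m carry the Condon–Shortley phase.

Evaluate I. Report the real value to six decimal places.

Checks pass: Σm=0; 10 even; l₃=2∈[2,8].
(2·5+1)(2·3+1)(2·2+1) = 385
Δ: 6! 4! 0! / 11! → 1/2310
sum: t=3:−1/144 = -1/144
3j²(5 3 2; 0 0 0) = Δ·Π!·Σ² = 10/231  (sign -1)
sum: t=6:+1/17280 = 1/17280
3j²(5 3 2; -5 3 2) = Δ·Π!·Σ² = 1/11  (sign +1)
combine: 4πI² = 385·10/231·1/11 = 50/33
take √, sign -1: I = -0.34723469

-0.347235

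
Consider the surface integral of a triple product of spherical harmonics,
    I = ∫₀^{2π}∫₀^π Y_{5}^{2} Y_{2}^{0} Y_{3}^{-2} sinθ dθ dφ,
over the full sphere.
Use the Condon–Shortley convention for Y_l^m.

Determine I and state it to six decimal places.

0.190188

Checks pass: Σm=0; 10 even; l₃=3∈[3,7].
(2·5+1)(2·2+1)(2·3+1) = 385
Δ: 4! 6! 0! / 11! → 1/2310
sum: t=2:+1/144 = 1/144
3j²(5 2 3; 0 0 0) = Δ·Π!·Σ² = 10/231  (sign -1)
sum: t=2:+1/480 = 1/480
3j²(5 2 3; 2 0 -2) = Δ·Π!·Σ² = 3/110  (sign -1)
combine: 4πI² = 385·10/231·3/110 = 5/11
take √, sign +1: I = 0.19018827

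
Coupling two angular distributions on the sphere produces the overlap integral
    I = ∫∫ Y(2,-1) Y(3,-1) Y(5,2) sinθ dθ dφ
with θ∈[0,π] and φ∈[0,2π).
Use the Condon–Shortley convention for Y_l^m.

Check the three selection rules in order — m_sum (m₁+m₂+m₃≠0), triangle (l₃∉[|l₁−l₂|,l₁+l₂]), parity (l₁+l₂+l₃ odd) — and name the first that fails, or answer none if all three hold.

none

Σmᵢ = 0  ✓
l₃∈[|l₁−l₂|,l₁+l₂]=[1,5], have l₃=5  ✓
Σlᵢ = 10 ⇒ even  ✓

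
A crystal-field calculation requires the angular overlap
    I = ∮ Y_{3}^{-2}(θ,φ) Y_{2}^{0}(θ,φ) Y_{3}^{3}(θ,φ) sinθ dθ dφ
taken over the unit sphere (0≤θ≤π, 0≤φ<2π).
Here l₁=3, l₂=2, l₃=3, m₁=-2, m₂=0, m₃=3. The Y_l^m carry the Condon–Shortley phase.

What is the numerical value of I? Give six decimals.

0.000000

-2 + 0 + 3 = 1 ≠ 0: azimuthal integral kills it; I = 0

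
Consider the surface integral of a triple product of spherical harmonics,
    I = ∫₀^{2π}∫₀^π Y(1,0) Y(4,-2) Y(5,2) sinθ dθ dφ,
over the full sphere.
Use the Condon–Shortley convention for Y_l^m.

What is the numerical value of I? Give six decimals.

0.225034

m-sum 0 ✓  L=10 even ✓  3≤5≤5 ✓
Π(2lᵢ+1) = 3×9×11 = 297
triangle coeff Δ(1,4,5) = 1/495
Σ_t [0,0]: t=0:+1/576 = 1/576
(3j)²=5/99 [(1 4 5; 0 0 0)], sign=-1
Σ_t [0,0]: t=0:+1/1440 = 1/1440
(3j)²=7/165 [(1 4 5; 0 -2 2)], sign=-1
⇒ 4πI² = 7/11
I = (+1)√(7/11/(4π)) = 0.22503380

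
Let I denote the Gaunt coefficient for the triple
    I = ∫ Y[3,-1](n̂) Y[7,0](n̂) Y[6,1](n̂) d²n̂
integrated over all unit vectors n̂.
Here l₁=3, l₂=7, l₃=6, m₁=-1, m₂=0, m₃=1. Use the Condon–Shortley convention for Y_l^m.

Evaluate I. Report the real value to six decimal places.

Checks pass: Σm=0; 16 even; l₃=6∈[4,10].
(2·3+1)(2·7+1)(2·6+1) = 1365
Δ: 4! 2! 10! / 17! → 1/2042040
sum: t=1:−1/207360 t=2:+1/57600 t=3:−1/207360 = 1/129600
3j²(3 7 6; 0 0 0) = Δ·Π!·Σ² = 168/12155  (sign +1)
sum: t=2:+1/115200 t=3:−1/103680 t=4:+1/1451520 = -1/3628800
3j²(3 7 6; -1 0 1) = Δ·Π!·Σ² = 1/36465  (sign +1)
combine: 4πI² = 1365·168/12155·1/36465 = 1176/2272985
take √, sign +1: I = 0.00641653

0.006417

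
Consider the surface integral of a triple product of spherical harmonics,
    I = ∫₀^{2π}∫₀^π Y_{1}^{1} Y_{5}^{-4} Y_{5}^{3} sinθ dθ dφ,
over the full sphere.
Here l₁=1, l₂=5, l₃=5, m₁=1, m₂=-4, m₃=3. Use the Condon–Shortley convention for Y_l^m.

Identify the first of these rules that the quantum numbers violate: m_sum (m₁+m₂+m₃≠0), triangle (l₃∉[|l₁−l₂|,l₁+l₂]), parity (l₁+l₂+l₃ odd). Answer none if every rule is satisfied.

Σmᵢ = 0  ✓
l₃∈[|l₁−l₂|,l₁+l₂]=[4,6], have l₃=5  ✓
Σlᵢ = 11 ⇒ odd  ✗

parity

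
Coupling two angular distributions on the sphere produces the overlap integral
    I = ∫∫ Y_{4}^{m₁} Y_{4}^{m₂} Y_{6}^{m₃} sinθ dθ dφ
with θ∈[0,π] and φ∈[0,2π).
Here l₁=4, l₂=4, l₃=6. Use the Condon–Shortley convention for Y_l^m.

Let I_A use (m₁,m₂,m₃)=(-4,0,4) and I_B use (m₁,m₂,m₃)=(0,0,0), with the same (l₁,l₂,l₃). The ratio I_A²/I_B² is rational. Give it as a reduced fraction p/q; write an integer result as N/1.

Shared (l₁,l₂,l₃)=(4,4,6): N and (l;000)² cancel in I_A²/I_B².
A: Δ = 2!·6!·6!/15! = 1/1261260; Racah Σ t=2..2: t=2:+1/69120 = 1/69120; ⇒ 3j(4 4 6; -4 0 4)² = 4/143, sgn +1
B: Δ = 2!·6!·6!/15! = 1/1261260; Racah Σ t=0..2: t=0:+1/4608 t=1:−1/1296 t=2:+1/4608 = -7/20736; ⇒ 3j(4 4 6; 0 0 0)² = 20/1287, sgn -1
I_A²/I_B² = (4/143)/(20/1287) = 9/5

9/5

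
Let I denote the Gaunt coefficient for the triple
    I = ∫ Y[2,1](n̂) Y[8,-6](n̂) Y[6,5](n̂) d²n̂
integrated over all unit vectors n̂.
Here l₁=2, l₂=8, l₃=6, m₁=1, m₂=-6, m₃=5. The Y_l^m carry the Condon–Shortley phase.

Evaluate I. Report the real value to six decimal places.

0.228971

m-sum 0 ✓  L=16 even ✓  6≤6≤10 ✓
Π(2lᵢ+1) = 5×17×13 = 1105
triangle coeff Δ(2,8,6) = 1/30940
Σ_t [2,2]: t=2:+1/2073600 = 1/2073600
(3j)²=28/1105 [(2 8 6; 0 0 0)], sign=+1
Σ_t [1,1]: t=1:−1/239500800 = -1/239500800
(3j)²=2/85 [(2 8 6; 1 -6 5)], sign=+1
⇒ 4πI² = 56/85
I = (+1)√(56/85/(4π)) = 0.22897055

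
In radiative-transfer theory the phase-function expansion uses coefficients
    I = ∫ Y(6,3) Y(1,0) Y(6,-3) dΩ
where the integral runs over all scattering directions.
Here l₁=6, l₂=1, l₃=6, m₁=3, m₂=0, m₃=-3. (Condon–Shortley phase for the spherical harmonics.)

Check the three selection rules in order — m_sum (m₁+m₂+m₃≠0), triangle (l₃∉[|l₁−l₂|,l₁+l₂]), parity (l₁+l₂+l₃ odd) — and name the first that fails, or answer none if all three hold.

Σmᵢ = 0  ✓
l₃∈[|l₁−l₂|,l₁+l₂]=[5,7], have l₃=6  ✓
Σlᵢ = 13 ⇒ odd  ✗

parity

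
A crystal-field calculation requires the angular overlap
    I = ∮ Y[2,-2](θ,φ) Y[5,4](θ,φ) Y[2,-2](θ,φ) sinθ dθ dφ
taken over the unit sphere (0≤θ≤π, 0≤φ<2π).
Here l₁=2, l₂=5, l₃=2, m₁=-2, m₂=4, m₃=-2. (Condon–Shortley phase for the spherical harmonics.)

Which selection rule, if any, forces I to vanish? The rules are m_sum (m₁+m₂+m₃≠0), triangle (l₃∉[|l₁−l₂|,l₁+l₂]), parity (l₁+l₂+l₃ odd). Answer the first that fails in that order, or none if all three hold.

triangle

m₁+m₂+m₃ = -2 + 4 − 2 = 0  ✓
triangle: |2−5|=3 ≤ l₃=2 ≤ 2+5=7  ✗
parity: l₁+l₂+l₃ = 9 is odd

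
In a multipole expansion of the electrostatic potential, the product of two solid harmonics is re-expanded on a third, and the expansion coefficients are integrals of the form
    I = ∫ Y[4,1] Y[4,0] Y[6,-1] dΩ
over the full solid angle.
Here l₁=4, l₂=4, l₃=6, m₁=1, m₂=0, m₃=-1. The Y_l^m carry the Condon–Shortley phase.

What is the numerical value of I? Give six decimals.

-0.103072

Rules hold: Σm=0, L=14 even, 0≤6≤8.
N = 9·9·13 = 1053
Δ = 2!·6!·6!/15! = 1/1261260
Racah Σ t=0..2: t=0:+1/4608 t=1:−1/1296 t=2:+1/4608 = -7/20736
⇒ 3j(4 4 6; 0 0 0)² = 20/1287, sgn -1
Racah Σ t=0..2: t=0:+1/3456 t=1:−1/1728 t=2:+1/11520 = -7/34560
⇒ 3j(4 4 6; 1 0 -1)² = 7/858, sgn +1
4πI² = N·(3j₀)²·(3jₘ)² = 210/1573
I = -1·√(0.133503/4π) = -0.10307192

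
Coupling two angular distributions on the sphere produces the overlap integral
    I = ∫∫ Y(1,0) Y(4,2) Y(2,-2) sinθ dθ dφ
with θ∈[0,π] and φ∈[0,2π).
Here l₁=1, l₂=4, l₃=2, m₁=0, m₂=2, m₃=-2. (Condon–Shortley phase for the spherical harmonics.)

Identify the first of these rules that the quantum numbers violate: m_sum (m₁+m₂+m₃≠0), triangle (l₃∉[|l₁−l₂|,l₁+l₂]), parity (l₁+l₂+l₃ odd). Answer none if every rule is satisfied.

triangle

azimuthal sum: 0 + 2 − 2 = 0  ✓
3 ≤ 2 ≤ 5 (triangle on l)  ✗
L = 1 + 4 + 2 = 7 (odd)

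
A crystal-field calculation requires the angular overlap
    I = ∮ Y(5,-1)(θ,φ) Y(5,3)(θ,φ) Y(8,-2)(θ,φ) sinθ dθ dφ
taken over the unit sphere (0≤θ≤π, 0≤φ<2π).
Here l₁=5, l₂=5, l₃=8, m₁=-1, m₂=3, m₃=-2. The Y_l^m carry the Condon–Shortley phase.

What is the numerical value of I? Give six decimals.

-0.138062

Rules hold: Σm=0, L=18 even, 0≤8≤10.
N = 11·11·17 = 2057
Δ = 2!·8!·8!/19! = 1/37413090
Racah Σ t=0..2: t=0:+1/1036800 t=1:−1/331776 t=2:+1/1036800 = -1/921600
⇒ 3j(5 5 8; 0 0 0)² = 490/46189, sgn -1
Racah Σ t=0..2: t=0:+1/116121600 t=1:−1/3628800 t=2:+1/1658880 = 13/38707200
⇒ 3j(5 5 8; -1 3 -2)² = 39/3553, sgn +1
4πI² = N·(3j₀)²·(3jₘ)² = 1470/6137
I = -1·√(0.239531/4π) = -0.13806248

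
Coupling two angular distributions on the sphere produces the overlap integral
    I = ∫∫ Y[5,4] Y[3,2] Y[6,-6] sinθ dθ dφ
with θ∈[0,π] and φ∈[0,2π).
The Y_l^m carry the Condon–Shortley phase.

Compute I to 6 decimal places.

0.207001

Rules hold: Σm=0, L=14 even, 2≤6≤8.
N = 11·7·13 = 1001
Δ = 2!·8!·4!/15! = 1/675675
Racah Σ t=0..2: t=0:+1/8640 t=1:−1/2304 t=2:+1/8640 = -7/34560
⇒ 3j(5 3 6; 0 0 0)² = 7/429, sgn -1
Racah Σ t=1..1: t=1:−1/967680 = -1/967680
⇒ 3j(5 3 6; 4 2 -6)² = 3/91, sgn -1
4πI² = N·(3j₀)²·(3jₘ)² = 7/13
I = +1·√(0.538462/4π) = 0.20700098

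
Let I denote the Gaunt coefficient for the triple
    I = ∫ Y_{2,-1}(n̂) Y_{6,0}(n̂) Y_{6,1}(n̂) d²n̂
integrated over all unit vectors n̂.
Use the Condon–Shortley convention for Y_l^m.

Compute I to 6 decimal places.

-0.030344

Rules hold: Σm=0, L=14 even, 4≤6≤8.
N = 5·13·13 = 845
Δ = 2!·2!·10!/15! = 1/90090
Racah Σ t=0..2: t=0:+1/69120 t=1:−1/14400 t=2:+1/69120 = -7/172800
⇒ 3j(2 6 6; 0 0 0)² = 14/715, sgn -1
Racah Σ t=1..2: t=1:−1/28800 t=2:+1/34560 = -1/172800
⇒ 3j(2 6 6; -1 0 1)² = 1/1430, sgn +1
4πI² = N·(3j₀)²·(3jₘ)² = 7/605
I = -1·√(0.0115702/4π) = -0.03034355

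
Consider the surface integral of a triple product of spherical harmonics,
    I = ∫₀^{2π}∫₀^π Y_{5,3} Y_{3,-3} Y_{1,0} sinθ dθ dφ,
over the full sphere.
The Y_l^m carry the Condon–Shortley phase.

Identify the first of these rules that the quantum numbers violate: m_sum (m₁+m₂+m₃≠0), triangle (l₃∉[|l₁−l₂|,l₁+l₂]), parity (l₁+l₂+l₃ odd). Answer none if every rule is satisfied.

Σmᵢ = 0  ✓
l₃∈[|l₁−l₂|,l₁+l₂]=[2,8], have l₃=1  ✗
Σlᵢ = 9 ⇒ odd

triangle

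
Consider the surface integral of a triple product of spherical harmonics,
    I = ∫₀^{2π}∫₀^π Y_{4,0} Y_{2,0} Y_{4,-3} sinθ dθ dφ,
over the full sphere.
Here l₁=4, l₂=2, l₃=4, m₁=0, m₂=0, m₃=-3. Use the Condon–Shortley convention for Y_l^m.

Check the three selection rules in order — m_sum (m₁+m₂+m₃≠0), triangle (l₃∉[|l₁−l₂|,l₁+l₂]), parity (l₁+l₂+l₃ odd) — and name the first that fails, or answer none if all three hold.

m₁+m₂+m₃ = 0 + 0 − 3 = -3  ✗
triangle: |4−2|=2 ≤ l₃=4 ≤ 4+2=6
parity: l₁+l₂+l₃ = 10 is even

m_sum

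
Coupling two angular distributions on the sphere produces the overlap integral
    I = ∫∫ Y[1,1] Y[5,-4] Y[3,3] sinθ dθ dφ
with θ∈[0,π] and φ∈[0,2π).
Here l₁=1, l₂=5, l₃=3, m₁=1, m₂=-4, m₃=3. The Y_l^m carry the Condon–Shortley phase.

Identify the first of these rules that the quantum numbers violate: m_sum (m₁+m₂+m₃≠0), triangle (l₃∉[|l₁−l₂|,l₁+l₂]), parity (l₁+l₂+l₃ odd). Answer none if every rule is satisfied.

triangle

Σmᵢ = 0  ✓
l₃∈[|l₁−l₂|,l₁+l₂]=[4,6], have l₃=3  ✗
Σlᵢ = 9 ⇒ odd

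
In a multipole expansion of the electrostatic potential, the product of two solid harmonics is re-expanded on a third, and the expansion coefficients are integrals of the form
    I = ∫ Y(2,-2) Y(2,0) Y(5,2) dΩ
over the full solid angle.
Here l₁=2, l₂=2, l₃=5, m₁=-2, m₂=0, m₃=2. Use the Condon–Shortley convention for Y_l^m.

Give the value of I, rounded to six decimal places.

l₃=5 ∉ [0,4] — triangle fails ⇒ I = 0

0.000000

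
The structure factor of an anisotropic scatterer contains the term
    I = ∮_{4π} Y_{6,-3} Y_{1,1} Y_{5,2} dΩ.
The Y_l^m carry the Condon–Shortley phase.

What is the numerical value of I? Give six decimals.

-0.245154

m-sum 0 ✓  L=12 even ✓  5≤5≤7 ✓
Π(2lᵢ+1) = 13×3×11 = 429
triangle coeff Δ(6,1,5) = 1/858
Σ_t [1,1]: t=1:−1/14400 = -1/14400
(3j)²=6/143 [(6 1 5; 0 0 0)], sign=+1
Σ_t [2,2]: t=2:+1/60480 = 1/60480
(3j)²=6/143 [(6 1 5; -3 1 2)], sign=-1
⇒ 4πI² = 108/143
I = (-1)√(108/143/(4π)) = -0.24515397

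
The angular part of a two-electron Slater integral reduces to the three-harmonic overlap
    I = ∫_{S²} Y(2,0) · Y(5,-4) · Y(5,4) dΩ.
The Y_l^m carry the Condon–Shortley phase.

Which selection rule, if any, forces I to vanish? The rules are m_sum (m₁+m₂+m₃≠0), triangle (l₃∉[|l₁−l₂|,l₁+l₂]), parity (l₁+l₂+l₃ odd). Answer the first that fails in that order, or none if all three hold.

Σmᵢ = 0  ✓
l₃∈[|l₁−l₂|,l₁+l₂]=[3,7], have l₃=5  ✓
Σlᵢ = 12 ⇒ even  ✓

none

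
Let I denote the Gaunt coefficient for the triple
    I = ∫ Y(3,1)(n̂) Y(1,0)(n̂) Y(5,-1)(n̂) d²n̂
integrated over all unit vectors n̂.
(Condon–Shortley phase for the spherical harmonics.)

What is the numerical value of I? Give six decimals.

|3−1|≤5≤3+1 violated ⇒ I = 0

0.000000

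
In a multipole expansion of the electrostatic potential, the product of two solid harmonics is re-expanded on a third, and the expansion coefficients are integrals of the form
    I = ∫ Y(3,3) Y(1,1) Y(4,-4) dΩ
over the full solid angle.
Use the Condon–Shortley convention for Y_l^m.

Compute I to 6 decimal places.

0.325735

Rules hold: Σm=0, L=8 even, 2≤4≤4.
N = 7·3·9 = 189
Δ = 0!·6!·2!/9! = 1/252
Racah Σ t=0..0: t=0:+1/36 = 1/36
⇒ 3j(3 1 4; 0 0 0)² = 4/63, sgn +1
Racah Σ t=0..0: t=0:+1/1440 = 1/1440
⇒ 3j(3 1 4; 3 1 -4)² = 1/9, sgn +1
4πI² = N·(3j₀)²·(3jₘ)² = 4/3
I = +1·√(1.33333/4π) = 0.32573501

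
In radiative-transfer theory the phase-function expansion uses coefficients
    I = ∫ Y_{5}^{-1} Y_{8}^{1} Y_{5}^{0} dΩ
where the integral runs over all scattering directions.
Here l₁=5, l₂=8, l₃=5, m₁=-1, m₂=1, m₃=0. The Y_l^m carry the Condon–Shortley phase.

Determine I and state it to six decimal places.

-0.105135

Checks pass: Σm=0; 18 even; l₃=5∈[3,13].
(2·5+1)(2·8+1)(2·5+1) = 2057
Δ: 8! 2! 8! / 19! → 1/37413090
sum: t=3:−1/1036800 t=4:+1/331776 t=5:−1/1036800 = 1/921600
3j²(5 8 5; 0 0 0) = Δ·Π!·Σ² = 490/46189  (sign -1)
sum: t=4:+1/829440 t=5:−1/414720 t=6:+1/2073600 = -1/1382400
3j²(5 8 5; -1 1 0) = Δ·Π!·Σ² = 294/46189  (sign +1)
combine: 4πI² = 2057·490/46189·294/46189 = 144060/1037153
take √, sign -1: I = -0.10513453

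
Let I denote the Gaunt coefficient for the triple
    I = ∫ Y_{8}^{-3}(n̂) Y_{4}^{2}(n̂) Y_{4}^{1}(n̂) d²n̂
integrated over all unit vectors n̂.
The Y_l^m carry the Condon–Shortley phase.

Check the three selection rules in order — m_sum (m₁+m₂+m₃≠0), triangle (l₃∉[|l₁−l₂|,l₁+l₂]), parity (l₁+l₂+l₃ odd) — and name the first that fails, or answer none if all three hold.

Σmᵢ = 0  ✓
l₃∈[|l₁−l₂|,l₁+l₂]=[4,12], have l₃=4  ✓
Σlᵢ = 16 ⇒ even  ✓

none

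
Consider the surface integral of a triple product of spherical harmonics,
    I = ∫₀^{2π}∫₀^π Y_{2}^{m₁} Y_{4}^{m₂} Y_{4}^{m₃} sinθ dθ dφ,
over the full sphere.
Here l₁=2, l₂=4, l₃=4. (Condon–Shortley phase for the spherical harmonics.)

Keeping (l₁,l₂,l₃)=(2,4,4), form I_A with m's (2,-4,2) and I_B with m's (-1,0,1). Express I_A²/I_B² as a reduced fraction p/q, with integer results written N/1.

28/5

l's match ⇒ only the (l;m) 3-j factors differ between A and B.
A: triangle coeff Δ(2,4,4) = 1/13860; Σ_t [0,0]: t=0:+1/2880 = 1/2880; (3j)²=2/165 [(2 4 4; 2 -4 2)], sign=+1
B: triangle coeff Δ(2,4,4) = 1/13860; Σ_t [1,2]: t=1:−1/72 t=2:+1/96 = -1/288; (3j)²=1/462 [(2 4 4; -1 0 1)], sign=+1
I_A²/I_B² = (2/165)/(1/462) = 28/5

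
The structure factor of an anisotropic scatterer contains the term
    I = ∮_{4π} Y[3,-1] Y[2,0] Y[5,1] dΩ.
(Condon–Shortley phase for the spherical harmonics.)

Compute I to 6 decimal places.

Rules hold: Σm=0, L=10 even, 1≤5≤5.
N = 7·5·11 = 385
Δ = 0!·6!·4!/11! = 1/2310
Racah Σ t=0..0: t=0:+1/144 = 1/144
⇒ 3j(3 2 5; 0 0 0)² = 10/231, sgn -1
Racah Σ t=0..0: t=0:+1/192 = 1/192
⇒ 3j(3 2 5; -1 0 1)² = 3/77, sgn +1
4πI² = N·(3j₀)²·(3jₘ)² = 50/77
I = -1·√(0.649351/4π) = -0.22731846

-0.227318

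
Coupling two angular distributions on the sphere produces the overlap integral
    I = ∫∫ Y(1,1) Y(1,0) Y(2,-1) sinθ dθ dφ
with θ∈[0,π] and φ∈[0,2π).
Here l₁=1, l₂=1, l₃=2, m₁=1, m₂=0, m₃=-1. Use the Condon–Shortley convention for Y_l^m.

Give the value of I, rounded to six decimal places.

Rules hold: Σm=0, L=4 even, 0≤2≤2.
N = 3·3·5 = 45
Δ = 0!·2!·2!/5! = 1/30
Racah Σ t=0..0: t=0:+1/1 = 1/1
⇒ 3j(1 1 2; 0 0 0)² = 2/15, sgn +1
Racah Σ t=0..0: t=0:+1/2 = 1/2
⇒ 3j(1 1 2; 1 0 -1)² = 1/10, sgn -1
4πI² = N·(3j₀)²·(3jₘ)² = 3/5
I = -1·√(0.6/4π) = -0.21850969

-0.218510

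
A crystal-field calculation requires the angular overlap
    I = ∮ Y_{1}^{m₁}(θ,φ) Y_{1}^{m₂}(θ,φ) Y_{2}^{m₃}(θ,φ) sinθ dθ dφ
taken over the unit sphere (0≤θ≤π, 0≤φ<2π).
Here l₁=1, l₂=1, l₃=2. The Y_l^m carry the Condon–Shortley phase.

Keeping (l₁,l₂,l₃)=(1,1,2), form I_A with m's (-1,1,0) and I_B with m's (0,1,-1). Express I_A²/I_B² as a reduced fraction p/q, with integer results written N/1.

Same 1,1,2: normalisation and zero-m 3j drop out of the ratio.
A: Δ: 0! 2! 2! / 5! → 1/30; sum: t=0:+1/4 = 1/4; 3j²(1 1 2; -1 1 0) = Δ·Π!·Σ² = 1/30  (sign +1)
B: Δ: 0! 2! 2! / 5! → 1/30; sum: t=0:+1/2 = 1/2; 3j²(1 1 2; 0 1 -1) = Δ·Π!·Σ² = 1/10  (sign -1)
I_A²/I_B² = (1/30)/(1/10) = 1/3

1/3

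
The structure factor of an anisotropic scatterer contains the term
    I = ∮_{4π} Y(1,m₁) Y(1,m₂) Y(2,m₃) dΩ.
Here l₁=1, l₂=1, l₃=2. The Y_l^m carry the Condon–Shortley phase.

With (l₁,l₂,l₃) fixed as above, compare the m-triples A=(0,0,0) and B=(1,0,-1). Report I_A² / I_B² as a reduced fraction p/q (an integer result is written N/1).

4/3

Shared (l₁,l₂,l₃)=(1,1,2): N and (l;000)² cancel in I_A²/I_B².
A: Δ = 0!·2!·2!/5! = 1/30; Racah Σ t=0..0: t=0:+1/1 = 1/1; ⇒ 3j(1 1 2; 0 0 0)² = 2/15, sgn +1
B: Δ = 0!·2!·2!/5! = 1/30; Racah Σ t=0..0: t=0:+1/2 = 1/2; ⇒ 3j(1 1 2; 1 0 -1)² = 1/10, sgn -1
I_A²/I_B² = (2/15)/(1/10) = 4/3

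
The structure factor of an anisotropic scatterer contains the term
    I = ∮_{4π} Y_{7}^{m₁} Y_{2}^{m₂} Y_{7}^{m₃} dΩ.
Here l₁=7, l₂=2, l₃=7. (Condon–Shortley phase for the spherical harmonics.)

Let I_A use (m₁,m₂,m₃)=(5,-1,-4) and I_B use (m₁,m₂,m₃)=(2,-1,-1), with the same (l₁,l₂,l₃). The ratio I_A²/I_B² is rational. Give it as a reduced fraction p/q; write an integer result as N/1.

Shared (l₁,l₂,l₃)=(7,2,7): N and (l;000)² cancel in I_A²/I_B².
A: Δ = 2!·12!·2!/17! = 1/185640; Racah Σ t=0..1: t=0:+1/14515200 t=1:−1/79833600 = 1/17740800; ⇒ 3j(7 2 7; 5 -1 -4)² = 729/30940, sgn -1
B: Δ = 2!·12!·2!/17! = 1/185640; Racah Σ t=0..1: t=0:+1/1209600 t=1:−1/1935360 = 1/3225600; ⇒ 3j(7 2 7; 2 -1 -1)² = 243/61880, sgn +1
I_A²/I_B² = (729/30940)/(243/61880) = 6/1

6/1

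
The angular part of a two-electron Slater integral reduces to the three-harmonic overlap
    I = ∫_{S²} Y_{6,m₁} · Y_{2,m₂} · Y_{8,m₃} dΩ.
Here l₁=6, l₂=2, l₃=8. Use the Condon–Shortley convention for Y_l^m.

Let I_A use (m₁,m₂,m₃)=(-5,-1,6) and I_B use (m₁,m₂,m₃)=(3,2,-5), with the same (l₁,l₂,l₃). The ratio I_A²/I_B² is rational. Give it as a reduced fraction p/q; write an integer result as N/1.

56/55

Shared (l₁,l₂,l₃)=(6,2,8): N and (l;000)² cancel in I_A²/I_B².
A: Δ = 0!·12!·4!/17! = 1/30940; Racah Σ t=0..0: t=0:+1/239500800 = 1/239500800; ⇒ 3j(6 2 8; -5 -1 6)² = 2/85, sgn +1
B: Δ = 0!·12!·4!/17! = 1/30940; Racah Σ t=0..0: t=0:+1/52254720 = 1/52254720; ⇒ 3j(6 2 8; 3 2 -5)² = 11/476, sgn -1
I_A²/I_B² = (2/85)/(11/476) = 56/55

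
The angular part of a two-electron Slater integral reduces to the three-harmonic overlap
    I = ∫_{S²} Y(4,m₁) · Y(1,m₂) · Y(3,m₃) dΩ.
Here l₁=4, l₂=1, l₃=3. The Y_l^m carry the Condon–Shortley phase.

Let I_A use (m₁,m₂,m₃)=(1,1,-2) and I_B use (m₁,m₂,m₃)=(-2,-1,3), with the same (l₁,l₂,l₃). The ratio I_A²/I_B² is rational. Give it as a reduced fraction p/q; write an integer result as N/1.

l's match ⇒ only the (l;m) 3-j factors differ between A and B.
A: triangle coeff Δ(4,1,3) = 1/252; Σ_t [2,2]: t=2:+1/240 = 1/240; (3j)²=1/84 [(4 1 3; 1 1 -2)], sign=-1
B: triangle coeff Δ(4,1,3) = 1/252; Σ_t [0,0]: t=0:+1/1440 = 1/1440; (3j)²=1/252 [(4 1 3; -2 -1 3)], sign=+1
I_A²/I_B² = (1/84)/(1/252) = 3/1

3/1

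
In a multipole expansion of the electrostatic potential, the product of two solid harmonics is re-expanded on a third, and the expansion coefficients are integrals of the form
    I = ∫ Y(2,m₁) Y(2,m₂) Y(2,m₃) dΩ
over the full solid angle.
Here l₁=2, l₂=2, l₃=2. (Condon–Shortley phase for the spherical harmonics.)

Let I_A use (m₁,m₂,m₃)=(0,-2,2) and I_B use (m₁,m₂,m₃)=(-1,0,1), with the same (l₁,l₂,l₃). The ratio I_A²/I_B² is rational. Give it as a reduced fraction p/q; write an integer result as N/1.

4/1

l's match ⇒ only the (l;m) 3-j factors differ between A and B.
A: triangle coeff Δ(2,2,2) = 1/630; Σ_t [0,0]: t=0:+1/8 = 1/8; (3j)²=2/35 [(2 2 2; 0 -2 2)], sign=+1
B: triangle coeff Δ(2,2,2) = 1/630; Σ_t [1,2]: t=1:−1/2 t=2:+1/4 = -1/4; (3j)²=1/70 [(2 2 2; -1 0 1)], sign=+1
I_A²/I_B² = (2/35)/(1/70) = 4/1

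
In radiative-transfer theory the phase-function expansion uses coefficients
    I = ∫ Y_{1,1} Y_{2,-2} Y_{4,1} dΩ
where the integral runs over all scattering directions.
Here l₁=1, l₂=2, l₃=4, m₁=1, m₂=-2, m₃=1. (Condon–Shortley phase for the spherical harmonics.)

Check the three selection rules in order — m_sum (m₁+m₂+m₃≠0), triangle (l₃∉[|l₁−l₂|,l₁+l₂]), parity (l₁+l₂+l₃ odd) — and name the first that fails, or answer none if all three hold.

triangle

m₁+m₂+m₃ = 1 − 2 + 1 = 0  ✓
triangle: |1−2|=1 ≤ l₃=4 ≤ 1+2=3  ✗
parity: l₁+l₂+l₃ = 7 is odd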